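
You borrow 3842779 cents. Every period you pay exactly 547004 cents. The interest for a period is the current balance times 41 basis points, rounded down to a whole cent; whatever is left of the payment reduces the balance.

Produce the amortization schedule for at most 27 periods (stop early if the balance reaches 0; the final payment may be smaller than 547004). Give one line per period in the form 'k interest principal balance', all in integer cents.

1 15755 531249 3311530
2 13577 533427 2778103
3 11390 535614 2242489
4 9194 537810 1704679
5 6989 540015 1164664
6 4775 542229 622435
7 2551 544453 77982
8 319 77982 0

1. interest=⌊3842779·41/10000⌋=15755; principal=547004-15755=531249; balance=3842779-531249=3311530
2. interest=⌊3311530·41/10000⌋=13577; principal=547004-13577=533427; balance=3311530-533427=2778103
3. interest=⌊2778103·41/10000⌋=11390; principal=547004-11390=535614; balance=2778103-535614=2242489
4. interest=⌊2242489·41/10000⌋=9194; principal=547004-9194=537810; balance=2242489-537810=1704679
5. interest=⌊1704679·41/10000⌋=6989; principal=547004-6989=540015; balance=1704679-540015=1164664
6. interest=⌊1164664·41/10000⌋=4775; principal=547004-4775=542229; balance=1164664-542229=622435
7. interest=⌊622435·41/10000⌋=2551; principal=547004-2551=544453; balance=622435-544453=77982
8. interest=⌊77982·41/10000⌋=319; principal=min(547004-319,77982)=77982; balance=77982-77982=0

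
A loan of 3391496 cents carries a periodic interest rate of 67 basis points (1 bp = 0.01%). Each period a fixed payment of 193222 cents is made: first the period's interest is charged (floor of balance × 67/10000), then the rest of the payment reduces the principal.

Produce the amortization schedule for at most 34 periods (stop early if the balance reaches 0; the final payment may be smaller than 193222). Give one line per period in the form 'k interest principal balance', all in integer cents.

1. interest=⌊3391496·67/10000⌋=22723; principal=193222-22723=170499; balance=3391496-170499=3220997
2. interest=⌊3220997·67/10000⌋=21580; principal=193222-21580=171642; balance=3220997-171642=3049355
3. interest=⌊3049355·67/10000⌋=20430; principal=193222-20430=172792; balance=3049355-172792=2876563
4. interest=⌊2876563·67/10000⌋=19272; principal=193222-19272=173950; balance=2876563-173950=2702613
5. interest=⌊2702613·67/10000⌋=18107; principal=193222-18107=175115; balance=2702613-175115=2527498
6. interest=⌊2527498·67/10000⌋=16934; principal=193222-16934=176288; balance=2527498-176288=2351210
7. interest=⌊2351210·67/10000⌋=15753; principal=193222-15753=177469; balance=2351210-177469=2173741
8. interest=⌊2173741·67/10000⌋=14564; principal=193222-14564=178658; balance=2173741-178658=1995083
9. interest=⌊1995083·67/10000⌋=13367; principal=193222-13367=179855; balance=1995083-179855=1815228
10. interest=⌊1815228·67/10000⌋=12162; principal=193222-12162=181060; balance=1815228-181060=1634168
11. interest=⌊1634168·67/10000⌋=10948; principal=193222-10948=182274; balance=1634168-182274=1451894
12. interest=⌊1451894·67/10000⌋=9727; principal=193222-9727=183495; balance=1451894-183495=1268399
13. interest=⌊1268399·67/10000⌋=8498; principal=193222-8498=184724; balance=1268399-184724=1083675
14. interest=⌊1083675·67/10000⌋=7260; principal=193222-7260=185962; balance=1083675-185962=897713
15. interest=⌊897713·67/10000⌋=6014; principal=193222-6014=187208; balance=897713-187208=710505
16. interest=⌊710505·67/10000⌋=4760; principal=193222-4760=188462; balance=710505-188462=522043
17. interest=⌊522043·67/10000⌋=3497; principal=193222-3497=189725; balance=522043-189725=332318
18. interest=⌊332318·67/10000⌋=2226; principal=193222-2226=190996; balance=332318-190996=141322
19. interest=⌊141322·67/10000⌋=946; principal=min(193222-946,141322)=141322; balance=141322-141322=0

1 22723 170499 3220997
2 21580 171642 3049355
3 20430 172792 2876563
4 19272 173950 2702613
5 18107 175115 2527498
6 16934 176288 2351210
7 15753 177469 2173741
8 14564 178658 1995083
9 13367 179855 1815228
10 12162 181060 1634168
11 10948 182274 1451894
12 9727 183495 1268399
13 8498 184724 1083675
14 7260 185962 897713
15 6014 187208 710505
16 4760 188462 522043
17 3497 189725 332318
18 2226 190996 141322
19 946 141322 0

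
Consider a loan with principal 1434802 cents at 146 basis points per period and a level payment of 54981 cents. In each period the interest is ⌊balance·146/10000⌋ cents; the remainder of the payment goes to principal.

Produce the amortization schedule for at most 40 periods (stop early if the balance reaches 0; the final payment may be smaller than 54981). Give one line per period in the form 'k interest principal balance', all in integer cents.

1. interest=⌊1434802·146/10000⌋=20948; principal=54981-20948=34033; balance=1434802-34033=1400769
2. interest=⌊1400769·146/10000⌋=20451; principal=54981-20451=34530; balance=1400769-34530=1366239
3. interest=⌊1366239·146/10000⌋=19947; principal=54981-19947=35034; balance=1366239-35034=1331205
4. interest=⌊1331205·146/10000⌋=19435; principal=54981-19435=35546; balance=1331205-35546=1295659
5. interest=⌊1295659·146/10000⌋=18916; principal=54981-18916=36065; balance=1295659-36065=1259594
6. interest=⌊1259594·146/10000⌋=18390; principal=54981-18390=36591; balance=1259594-36591=1223003
7. interest=⌊1223003·146/10000⌋=17855; principal=54981-17855=37126; balance=1223003-37126=1185877
8. interest=⌊1185877·146/10000⌋=17313; principal=54981-17313=37668; balance=1185877-37668=1148209
9. interest=⌊1148209·146/10000⌋=16763; principal=54981-16763=38218; balance=1148209-38218=1109991
10. interest=⌊1109991·146/10000⌋=16205; principal=54981-16205=38776; balance=1109991-38776=1071215
11. interest=⌊1071215·146/10000⌋=15639; principal=54981-15639=39342; balance=1071215-39342=1031873
12. interest=⌊1031873·146/10000⌋=15065; principal=54981-15065=39916; balance=1031873-39916=991957
13. interest=⌊991957·146/10000⌋=14482; principal=54981-14482=40499; balance=991957-40499=951458
14. interest=⌊951458·146/10000⌋=13891; principal=54981-13891=41090; balance=951458-41090=910368
15. interest=⌊910368·146/10000⌋=13291; principal=54981-13291=41690; balance=910368-41690=868678
16. interest=⌊868678·146/10000⌋=12682; principal=54981-12682=42299; balance=868678-42299=826379
17. interest=⌊826379·146/10000⌋=12065; principal=54981-12065=42916; balance=826379-42916=783463
18. interest=⌊783463·146/10000⌋=11438; principal=54981-11438=43543; balance=783463-43543=739920
19. interest=⌊739920·146/10000⌋=10802; principal=54981-10802=44179; balance=739920-44179=695741
20. interest=⌊695741·146/10000⌋=10157; principal=54981-10157=44824; balance=695741-44824=650917
21. interest=⌊650917·146/10000⌋=9503; principal=54981-9503=45478; balance=650917-45478=605439
22. interest=⌊605439·146/10000⌋=8839; principal=54981-8839=46142; balance=605439-46142=559297
23. interest=⌊559297·146/10000⌋=8165; principal=54981-8165=46816; balance=559297-46816=512481
24. interest=⌊512481·146/10000⌋=7482; principal=54981-7482=47499; balance=512481-47499=464982
25. interest=⌊464982·146/10000⌋=6788; principal=54981-6788=48193; balance=464982-48193=416789
26. interest=⌊416789·146/10000⌋=6085; principal=54981-6085=48896; balance=416789-48896=367893
27. interest=⌊367893·146/10000⌋=5371; principal=54981-5371=49610; balance=367893-49610=318283
28. interest=⌊318283·146/10000⌋=4646; principal=54981-4646=50335; balance=318283-50335=267948
29. interest=⌊267948·146/10000⌋=3912; principal=54981-3912=51069; balance=267948-51069=216879
30. interest=⌊216879·146/10000⌋=3166; principal=54981-3166=51815; balance=216879-51815=165064
31. interest=⌊165064·146/10000⌋=2409; principal=54981-2409=52572; balance=165064-52572=112492
32. interest=⌊112492·146/10000⌋=1642; principal=54981-1642=53339; balance=112492-53339=59153
33. interest=⌊59153·146/10000⌋=863; principal=54981-863=54118; balance=59153-54118=5035
34. interest=⌊5035·146/10000⌋=73; principal=min(54981-73,5035)=5035; balance=5035-5035=0

1 20948 34033 1400769
2 20451 34530 1366239
3 19947 35034 1331205
4 19435 35546 1295659
5 18916 36065 1259594
6 18390 36591 1223003
7 17855 37126 1185877
8 17313 37668 1148209
9 16763 38218 1109991
10 16205 38776 1071215
11 15639 39342 1031873
12 15065 39916 991957
13 14482 40499 951458
14 13891 41090 910368
15 13291 41690 868678
16 12682 42299 826379
17 12065 42916 783463
18 11438 43543 739920
19 10802 44179 695741
20 10157 44824 650917
21 9503 45478 605439
22 8839 46142 559297
23 8165 46816 512481
24 7482 47499 464982
25 6788 48193 416789
26 6085 48896 367893
27 5371 49610 318283
28 4646 50335 267948
29 3912 51069 216879
30 3166 51815 165064
31 2409 52572 112492
32 1642 53339 59153
33 863 54118 5035
34 73 5035 0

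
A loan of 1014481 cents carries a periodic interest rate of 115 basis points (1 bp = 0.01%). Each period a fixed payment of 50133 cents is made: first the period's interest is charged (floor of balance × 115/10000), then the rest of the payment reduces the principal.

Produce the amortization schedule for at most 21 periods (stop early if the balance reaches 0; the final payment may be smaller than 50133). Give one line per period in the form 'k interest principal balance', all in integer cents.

1 11666 38467 976014
2 11224 38909 937105
3 10776 39357 897748
4 10324 39809 857939
5 9866 40267 817672
6 9403 40730 776942
7 8934 41199 735743
8 8461 41672 694071
9 7981 42152 651919
10 7497 42636 609283
11 7006 43127 566156
12 6510 43623 522533
13 6009 44124 478409
14 5501 44632 433777
15 4988 45145 388632
16 4469 45664 342968
17 3944 46189 296779
18 3412 46721 250058
19 2875 47258 202800
20 2332 47801 154999
21 1782 48351 106648

1. interest=⌊1014481·115/10000⌋=11666; principal=50133-11666=38467; balance=1014481-38467=976014
2. interest=⌊976014·115/10000⌋=11224; principal=50133-11224=38909; balance=976014-38909=937105
3. interest=⌊937105·115/10000⌋=10776; principal=50133-10776=39357; balance=937105-39357=897748
4. interest=⌊897748·115/10000⌋=10324; principal=50133-10324=39809; balance=897748-39809=857939
5. interest=⌊857939·115/10000⌋=9866; principal=50133-9866=40267; balance=857939-40267=817672
6. interest=⌊817672·115/10000⌋=9403; principal=50133-9403=40730; balance=817672-40730=776942
7. interest=⌊776942·115/10000⌋=8934; principal=50133-8934=41199; balance=776942-41199=735743
8. interest=⌊735743·115/10000⌋=8461; principal=50133-8461=41672; balance=735743-41672=694071
9. interest=⌊694071·115/10000⌋=7981; principal=50133-7981=42152; balance=694071-42152=651919
10. interest=⌊651919·115/10000⌋=7497; principal=50133-7497=42636; balance=651919-42636=609283
11. interest=⌊609283·115/10000⌋=7006; principal=50133-7006=43127; balance=609283-43127=566156
12. interest=⌊566156·115/10000⌋=6510; principal=50133-6510=43623; balance=566156-43623=522533
13. interest=⌊522533·115/10000⌋=6009; principal=50133-6009=44124; balance=522533-44124=478409
14. interest=⌊478409·115/10000⌋=5501; principal=50133-5501=44632; balance=478409-44632=433777
15. interest=⌊433777·115/10000⌋=4988; principal=50133-4988=45145; balance=433777-45145=388632
16. interest=⌊388632·115/10000⌋=4469; principal=50133-4469=45664; balance=388632-45664=342968
17. interest=⌊342968·115/10000⌋=3944; principal=50133-3944=46189; balance=342968-46189=296779
18. interest=⌊296779·115/10000⌋=3412; principal=50133-3412=46721; balance=296779-46721=250058
19. interest=⌊250058·115/10000⌋=2875; principal=50133-2875=47258; balance=250058-47258=202800
20. interest=⌊202800·115/10000⌋=2332; principal=50133-2332=47801; balance=202800-47801=154999
21. interest=⌊154999·115/10000⌋=1782; principal=50133-1782=48351; balance=154999-48351=106648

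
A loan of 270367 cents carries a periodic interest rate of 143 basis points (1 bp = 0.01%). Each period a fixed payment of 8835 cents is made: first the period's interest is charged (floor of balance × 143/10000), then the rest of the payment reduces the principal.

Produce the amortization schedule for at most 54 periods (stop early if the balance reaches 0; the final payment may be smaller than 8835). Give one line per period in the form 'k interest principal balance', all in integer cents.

1. interest=⌊270367·143/10000⌋=3866; principal=8835-3866=4969; balance=270367-4969=265398
2. interest=⌊265398·143/10000⌋=3795; principal=8835-3795=5040; balance=265398-5040=260358
3. interest=⌊260358·143/10000⌋=3723; principal=8835-3723=5112; balance=260358-5112=255246
4. interest=⌊255246·143/10000⌋=3650; principal=8835-3650=5185; balance=255246-5185=250061
5. interest=⌊250061·143/10000⌋=3575; principal=8835-3575=5260; balance=250061-5260=244801
6. interest=⌊244801·143/10000⌋=3500; principal=8835-3500=5335; balance=244801-5335=239466
7. interest=⌊239466·143/10000⌋=3424; principal=8835-3424=5411; balance=239466-5411=234055
8. interest=⌊234055·143/10000⌋=3346; principal=8835-3346=5489; balance=234055-5489=228566
9. interest=⌊228566·143/10000⌋=3268; principal=8835-3268=5567; balance=228566-5567=222999
10. interest=⌊222999·143/10000⌋=3188; principal=8835-3188=5647; balance=222999-5647=217352
11. interest=⌊217352·143/10000⌋=3108; principal=8835-3108=5727; balance=217352-5727=211625
12. interest=⌊211625·143/10000⌋=3026; principal=8835-3026=5809; balance=211625-5809=205816
13. interest=⌊205816·143/10000⌋=2943; principal=8835-2943=5892; balance=205816-5892=199924
14. interest=⌊199924·143/10000⌋=2858; principal=8835-2858=5977; balance=199924-5977=193947
15. interest=⌊193947·143/10000⌋=2773; principal=8835-2773=6062; balance=193947-6062=187885
16. interest=⌊187885·143/10000⌋=2686; principal=8835-2686=6149; balance=187885-6149=181736
17. interest=⌊181736·143/10000⌋=2598; principal=8835-2598=6237; balance=181736-6237=175499
18. interest=⌊175499·143/10000⌋=2509; principal=8835-2509=6326; balance=175499-6326=169173
19. interest=⌊169173·143/10000⌋=2419; principal=8835-2419=6416; balance=169173-6416=162757
20. interest=⌊162757·143/10000⌋=2327; principal=8835-2327=6508; balance=162757-6508=156249
21. interest=⌊156249·143/10000⌋=2234; principal=8835-2234=6601; balance=156249-6601=149648
22. interest=⌊149648·143/10000⌋=2139; principal=8835-2139=6696; balance=149648-6696=142952
23. interest=⌊142952·143/10000⌋=2044; principal=8835-2044=6791; balance=142952-6791=136161
24. interest=⌊136161·143/10000⌋=1947; principal=8835-1947=6888; balance=136161-6888=129273
25. interest=⌊129273·143/10000⌋=1848; principal=8835-1848=6987; balance=129273-6987=122286
26. interest=⌊122286·143/10000⌋=1748; principal=8835-1748=7087; balance=122286-7087=115199
27. interest=⌊115199·143/10000⌋=1647; principal=8835-1647=7188; balance=115199-7188=108011
28. interest=⌊108011·143/10000⌋=1544; principal=8835-1544=7291; balance=108011-7291=100720
29. interest=⌊100720·143/10000⌋=1440; principal=8835-1440=7395; balance=100720-7395=93325
30. interest=⌊93325·143/10000⌋=1334; principal=8835-1334=7501; balance=93325-7501=85824
31. interest=⌊85824·143/10000⌋=1227; principal=8835-1227=7608; balance=85824-7608=78216
32. interest=⌊78216·143/10000⌋=1118; principal=8835-1118=7717; balance=78216-7717=70499
33. interest=⌊70499·143/10000⌋=1008; principal=8835-1008=7827; balance=70499-7827=62672
34. interest=⌊62672·143/10000⌋=896; principal=8835-896=7939; balance=62672-7939=54733
35. interest=⌊54733·143/10000⌋=782; principal=8835-782=8053; balance=54733-8053=46680
36. interest=⌊46680·143/10000⌋=667; principal=8835-667=8168; balance=46680-8168=38512
37. interest=⌊38512·143/10000⌋=550; principal=8835-550=8285; balance=38512-8285=30227
38. interest=⌊30227·143/10000⌋=432; principal=8835-432=8403; balance=30227-8403=21824
39. interest=⌊21824·143/10000⌋=312; principal=8835-312=8523; balance=21824-8523=13301
40. interest=⌊13301·143/10000⌋=190; principal=8835-190=8645; balance=13301-8645=4656
41. interest=⌊4656·143/10000⌋=66; principal=min(8835-66,4656)=4656; balance=4656-4656=0

1 3866 4969 265398
2 3795 5040 260358
3 3723 5112 255246
4 3650 5185 250061
5 3575 5260 244801
6 3500 5335 239466
7 3424 5411 234055
8 3346 5489 228566
9 3268 5567 222999
10 3188 5647 217352
11 3108 5727 211625
12 3026 5809 205816
13 2943 5892 199924
14 2858 5977 193947
15 2773 6062 187885
16 2686 6149 181736
17 2598 6237 175499
18 2509 6326 169173
19 2419 6416 162757
20 2327 6508 156249
21 2234 6601 149648
22 2139 6696 142952
23 2044 6791 136161
24 1947 6888 129273
25 1848 6987 122286
26 1748 7087 115199
27 1647 7188 108011
28 1544 7291 100720
29 1440 7395 93325
30 1334 7501 85824
31 1227 7608 78216
32 1118 7717 70499
33 1008 7827 62672
34 896 7939 54733
35 782 8053 46680
36 667 8168 38512
37 550 8285 30227
38 432 8403 21824
39 312 8523 13301
40 190 8645 4656
41 66 4656 0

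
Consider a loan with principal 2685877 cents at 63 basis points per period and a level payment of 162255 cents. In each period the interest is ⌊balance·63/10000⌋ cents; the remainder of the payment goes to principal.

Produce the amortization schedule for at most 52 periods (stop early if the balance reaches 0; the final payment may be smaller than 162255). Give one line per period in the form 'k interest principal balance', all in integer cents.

1 16921 145334 2540543
2 16005 146250 2394293
3 15084 147171 2247122
4 14156 148099 2099023
5 13223 149032 1949991
6 12284 149971 1800020
7 11340 150915 1649105
8 10389 151866 1497239
9 9432 152823 1344416
10 8469 153786 1190630
11 7500 154755 1035875
12 6526 155729 880146
13 5544 156711 723435
14 4557 157698 565737
15 3564 158691 407046
16 2564 159691 247355
17 1558 160697 86658
18 545 86658 0

1. interest=⌊2685877·63/10000⌋=16921; principal=162255-16921=145334; balance=2685877-145334=2540543
2. interest=⌊2540543·63/10000⌋=16005; principal=162255-16005=146250; balance=2540543-146250=2394293
3. interest=⌊2394293·63/10000⌋=15084; principal=162255-15084=147171; balance=2394293-147171=2247122
4. interest=⌊2247122·63/10000⌋=14156; principal=162255-14156=148099; balance=2247122-148099=2099023
5. interest=⌊2099023·63/10000⌋=13223; principal=162255-13223=149032; balance=2099023-149032=1949991
6. interest=⌊1949991·63/10000⌋=12284; principal=162255-12284=149971; balance=1949991-149971=1800020
7. interest=⌊1800020·63/10000⌋=11340; principal=162255-11340=150915; balance=1800020-150915=1649105
8. interest=⌊1649105·63/10000⌋=10389; principal=162255-10389=151866; balance=1649105-151866=1497239
9. interest=⌊1497239·63/10000⌋=9432; principal=162255-9432=152823; balance=1497239-152823=1344416
10. interest=⌊1344416·63/10000⌋=8469; principal=162255-8469=153786; balance=1344416-153786=1190630
11. interest=⌊1190630·63/10000⌋=7500; principal=162255-7500=154755; balance=1190630-154755=1035875
12. interest=⌊1035875·63/10000⌋=6526; principal=162255-6526=155729; balance=1035875-155729=880146
13. interest=⌊880146·63/10000⌋=5544; principal=162255-5544=156711; balance=880146-156711=723435
14. interest=⌊723435·63/10000⌋=4557; principal=162255-4557=157698; balance=723435-157698=565737
15. interest=⌊565737·63/10000⌋=3564; principal=162255-3564=158691; balance=565737-158691=407046
16. interest=⌊407046·63/10000⌋=2564; principal=162255-2564=159691; balance=407046-159691=247355
17. interest=⌊247355·63/10000⌋=1558; principal=162255-1558=160697; balance=247355-160697=86658
18. interest=⌊86658·63/10000⌋=545; principal=min(162255-545,86658)=86658; balance=86658-86658=0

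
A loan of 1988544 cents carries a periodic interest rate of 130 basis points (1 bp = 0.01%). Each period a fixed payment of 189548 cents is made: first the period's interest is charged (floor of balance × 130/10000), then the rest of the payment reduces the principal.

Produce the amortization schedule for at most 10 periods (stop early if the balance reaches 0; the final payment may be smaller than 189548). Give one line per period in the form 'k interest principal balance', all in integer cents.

1 25851 163697 1824847
2 23723 165825 1659022
3 21567 167981 1491041
4 19383 170165 1320876
5 17171 172377 1148499
6 14930 174618 973881
7 12660 176888 796993
8 10360 179188 617805
9 8031 181517 436288
10 5671 183877 252411

1. interest=⌊1988544·130/10000⌋=25851; principal=189548-25851=163697; balance=1988544-163697=1824847
2. interest=⌊1824847·130/10000⌋=23723; principal=189548-23723=165825; balance=1824847-165825=1659022
3. interest=⌊1659022·130/10000⌋=21567; principal=189548-21567=167981; balance=1659022-167981=1491041
4. interest=⌊1491041·130/10000⌋=19383; principal=189548-19383=170165; balance=1491041-170165=1320876
5. interest=⌊1320876·130/10000⌋=17171; principal=189548-17171=172377; balance=1320876-172377=1148499
6. interest=⌊1148499·130/10000⌋=14930; principal=189548-14930=174618; balance=1148499-174618=973881
7. interest=⌊973881·130/10000⌋=12660; principal=189548-12660=176888; balance=973881-176888=796993
8. interest=⌊796993·130/10000⌋=10360; principal=189548-10360=179188; balance=796993-179188=617805
9. interest=⌊617805·130/10000⌋=8031; principal=189548-8031=181517; balance=617805-181517=436288
10. interest=⌊436288·130/10000⌋=5671; principal=189548-5671=183877; balance=436288-183877=252411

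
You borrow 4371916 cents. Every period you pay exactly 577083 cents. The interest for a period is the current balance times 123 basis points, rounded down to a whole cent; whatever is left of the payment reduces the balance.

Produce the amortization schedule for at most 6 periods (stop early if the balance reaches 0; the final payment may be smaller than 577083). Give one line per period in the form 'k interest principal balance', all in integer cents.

1 53774 523309 3848607
2 47337 529746 3318861
3 40821 536262 2782599
4 34225 542858 2239741
5 27548 549535 1690206
6 20789 556294 1133912

1. interest=⌊4371916·123/10000⌋=53774; principal=577083-53774=523309; balance=4371916-523309=3848607
2. interest=⌊3848607·123/10000⌋=47337; principal=577083-47337=529746; balance=3848607-529746=3318861
3. interest=⌊3318861·123/10000⌋=40821; principal=577083-40821=536262; balance=3318861-536262=2782599
4. interest=⌊2782599·123/10000⌋=34225; principal=577083-34225=542858; balance=2782599-542858=2239741
5. interest=⌊2239741·123/10000⌋=27548; principal=577083-27548=549535; balance=2239741-549535=1690206
6. interest=⌊1690206·123/10000⌋=20789; principal=577083-20789=556294; balance=1690206-556294=1133912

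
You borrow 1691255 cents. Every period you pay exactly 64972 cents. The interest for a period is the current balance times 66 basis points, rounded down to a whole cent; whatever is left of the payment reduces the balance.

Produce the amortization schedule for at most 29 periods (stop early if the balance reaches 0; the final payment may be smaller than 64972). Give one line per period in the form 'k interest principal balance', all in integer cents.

1 11162 53810 1637445
2 10807 54165 1583280
3 10449 54523 1528757
4 10089 54883 1473874
5 9727 55245 1418629
6 9362 55610 1363019
7 8995 55977 1307042
8 8626 56346 1250696
9 8254 56718 1193978
10 7880 57092 1136886
11 7503 57469 1079417
12 7124 57848 1021569
13 6742 58230 963339
14 6358 58614 904725
15 5971 59001 845724
16 5581 59391 786333
17 5189 59783 726550
18 4795 60177 666373
19 4398 60574 605799
20 3998 60974 544825
21 3595 61377 483448
22 3190 61782 421666
23 2782 62190 359476
24 2372 62600 296876
25 1959 63013 233863
26 1543 63429 170434
27 1124 63848 106586
28 703 64269 42317
29 279 42317 0

1. interest=⌊1691255·66/10000⌋=11162; principal=64972-11162=53810; balance=1691255-53810=1637445
2. interest=⌊1637445·66/10000⌋=10807; principal=64972-10807=54165; balance=1637445-54165=1583280
3. interest=⌊1583280·66/10000⌋=10449; principal=64972-10449=54523; balance=1583280-54523=1528757
4. interest=⌊1528757·66/10000⌋=10089; principal=64972-10089=54883; balance=1528757-54883=1473874
5. interest=⌊1473874·66/10000⌋=9727; principal=64972-9727=55245; balance=1473874-55245=1418629
6. interest=⌊1418629·66/10000⌋=9362; principal=64972-9362=55610; balance=1418629-55610=1363019
7. interest=⌊1363019·66/10000⌋=8995; principal=64972-8995=55977; balance=1363019-55977=1307042
8. interest=⌊1307042·66/10000⌋=8626; principal=64972-8626=56346; balance=1307042-56346=1250696
9. interest=⌊1250696·66/10000⌋=8254; principal=64972-8254=56718; balance=1250696-56718=1193978
10. interest=⌊1193978·66/10000⌋=7880; principal=64972-7880=57092; balance=1193978-57092=1136886
11. interest=⌊1136886·66/10000⌋=7503; principal=64972-7503=57469; balance=1136886-57469=1079417
12. interest=⌊1079417·66/10000⌋=7124; principal=64972-7124=57848; balance=1079417-57848=1021569
13. interest=⌊1021569·66/10000⌋=6742; principal=64972-6742=58230; balance=1021569-58230=963339
14. interest=⌊963339·66/10000⌋=6358; principal=64972-6358=58614; balance=963339-58614=904725
15. interest=⌊904725·66/10000⌋=5971; principal=64972-5971=59001; balance=904725-59001=845724
16. interest=⌊845724·66/10000⌋=5581; principal=64972-5581=59391; balance=845724-59391=786333
17. interest=⌊786333·66/10000⌋=5189; principal=64972-5189=59783; balance=786333-59783=726550
18. interest=⌊726550·66/10000⌋=4795; principal=64972-4795=60177; balance=726550-60177=666373
19. interest=⌊666373·66/10000⌋=4398; principal=64972-4398=60574; balance=666373-60574=605799
20. interest=⌊605799·66/10000⌋=3998; principal=64972-3998=60974; balance=605799-60974=544825
21. interest=⌊544825·66/10000⌋=3595; principal=64972-3595=61377; balance=544825-61377=483448
22. interest=⌊483448·66/10000⌋=3190; principal=64972-3190=61782; balance=483448-61782=421666
23. interest=⌊421666·66/10000⌋=2782; principal=64972-2782=62190; balance=421666-62190=359476
24. interest=⌊359476·66/10000⌋=2372; principal=64972-2372=62600; balance=359476-62600=296876
25. interest=⌊296876·66/10000⌋=1959; principal=64972-1959=63013; balance=296876-63013=233863
26. interest=⌊233863·66/10000⌋=1543; principal=64972-1543=63429; balance=233863-63429=170434
27. interest=⌊170434·66/10000⌋=1124; principal=64972-1124=63848; balance=170434-63848=106586
28. interest=⌊106586·66/10000⌋=703; principal=64972-703=64269; balance=106586-64269=42317
29. interest=⌊42317·66/10000⌋=279; principal=min(64972-279,42317)=42317; balance=42317-42317=0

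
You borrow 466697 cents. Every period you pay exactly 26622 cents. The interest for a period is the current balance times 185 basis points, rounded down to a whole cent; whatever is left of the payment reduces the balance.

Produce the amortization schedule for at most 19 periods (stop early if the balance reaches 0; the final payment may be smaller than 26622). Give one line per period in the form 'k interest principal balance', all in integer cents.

1 8633 17989 448708
2 8301 18321 430387
3 7962 18660 411727
4 7616 19006 392721
5 7265 19357 373364
6 6907 19715 353649
7 6542 20080 333569
8 6171 20451 313118
9 5792 20830 292288
10 5407 21215 271073
11 5014 21608 249465
12 4615 22007 227458
13 4207 22415 205043
14 3793 22829 182214
15 3370 23252 158962
16 2940 23682 135280
17 2502 24120 111160
18 2056 24566 86594
19 1601 25021 61573

1. interest=⌊466697·185/10000⌋=8633; principal=26622-8633=17989; balance=466697-17989=448708
2. interest=⌊448708·185/10000⌋=8301; principal=26622-8301=18321; balance=448708-18321=430387
3. interest=⌊430387·185/10000⌋=7962; principal=26622-7962=18660; balance=430387-18660=411727
4. interest=⌊411727·185/10000⌋=7616; principal=26622-7616=19006; balance=411727-19006=392721
5. interest=⌊392721·185/10000⌋=7265; principal=26622-7265=19357; balance=392721-19357=373364
6. interest=⌊373364·185/10000⌋=6907; principal=26622-6907=19715; balance=373364-19715=353649
7. interest=⌊353649·185/10000⌋=6542; principal=26622-6542=20080; balance=353649-20080=333569
8. interest=⌊333569·185/10000⌋=6171; principal=26622-6171=20451; balance=333569-20451=313118
9. interest=⌊313118·185/10000⌋=5792; principal=26622-5792=20830; balance=313118-20830=292288
10. interest=⌊292288·185/10000⌋=5407; principal=26622-5407=21215; balance=292288-21215=271073
11. interest=⌊271073·185/10000⌋=5014; principal=26622-5014=21608; balance=271073-21608=249465
12. interest=⌊249465·185/10000⌋=4615; principal=26622-4615=22007; balance=249465-22007=227458
13. interest=⌊227458·185/10000⌋=4207; principal=26622-4207=22415; balance=227458-22415=205043
14. interest=⌊205043·185/10000⌋=3793; principal=26622-3793=22829; balance=205043-22829=182214
15. interest=⌊182214·185/10000⌋=3370; principal=26622-3370=23252; balance=182214-23252=158962
16. interest=⌊158962·185/10000⌋=2940; principal=26622-2940=23682; balance=158962-23682=135280
17. interest=⌊135280·185/10000⌋=2502; principal=26622-2502=24120; balance=135280-24120=111160
18. interest=⌊111160·185/10000⌋=2056; principal=26622-2056=24566; balance=111160-24566=86594
19. interest=⌊86594·185/10000⌋=1601; principal=26622-1601=25021; balance=86594-25021=61573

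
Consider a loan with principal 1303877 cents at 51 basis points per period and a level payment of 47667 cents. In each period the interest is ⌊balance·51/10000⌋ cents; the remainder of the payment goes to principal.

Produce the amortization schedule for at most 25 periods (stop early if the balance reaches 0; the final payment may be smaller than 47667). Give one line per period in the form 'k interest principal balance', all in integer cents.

1 6649 41018 1262859
2 6440 41227 1221632
3 6230 41437 1180195
4 6018 41649 1138546
5 5806 41861 1096685
6 5593 42074 1054611
7 5378 42289 1012322
8 5162 42505 969817
9 4946 42721 927096
10 4728 42939 884157
11 4509 43158 840999
12 4289 43378 797621
13 4067 43600 754021
14 3845 43822 710199
15 3622 44045 666154
16 3397 44270 621884
17 3171 44496 577388
18 2944 44723 532665
19 2716 44951 487714
20 2487 45180 442534
21 2256 45411 397123
22 2025 45642 351481
23 1792 45875 305606
24 1558 46109 259497
25 1323 46344 213153

1. interest=⌊1303877·51/10000⌋=6649; principal=47667-6649=41018; balance=1303877-41018=1262859
2. interest=⌊1262859·51/10000⌋=6440; principal=47667-6440=41227; balance=1262859-41227=1221632
3. interest=⌊1221632·51/10000⌋=6230; principal=47667-6230=41437; balance=1221632-41437=1180195
4. interest=⌊1180195·51/10000⌋=6018; principal=47667-6018=41649; balance=1180195-41649=1138546
5. interest=⌊1138546·51/10000⌋=5806; principal=47667-5806=41861; balance=1138546-41861=1096685
6. interest=⌊1096685·51/10000⌋=5593; principal=47667-5593=42074; balance=1096685-42074=1054611
7. interest=⌊1054611·51/10000⌋=5378; principal=47667-5378=42289; balance=1054611-42289=1012322
8. interest=⌊1012322·51/10000⌋=5162; principal=47667-5162=42505; balance=1012322-42505=969817
9. interest=⌊969817·51/10000⌋=4946; principal=47667-4946=42721; balance=969817-42721=927096
10. interest=⌊927096·51/10000⌋=4728; principal=47667-4728=42939; balance=927096-42939=884157
11. interest=⌊884157·51/10000⌋=4509; principal=47667-4509=43158; balance=884157-43158=840999
12. interest=⌊840999·51/10000⌋=4289; principal=47667-4289=43378; balance=840999-43378=797621
13. interest=⌊797621·51/10000⌋=4067; principal=47667-4067=43600; balance=797621-43600=754021
14. interest=⌊754021·51/10000⌋=3845; principal=47667-3845=43822; balance=754021-43822=710199
15. interest=⌊710199·51/10000⌋=3622; principal=47667-3622=44045; balance=710199-44045=666154
16. interest=⌊666154·51/10000⌋=3397; principal=47667-3397=44270; balance=666154-44270=621884
17. interest=⌊621884·51/10000⌋=3171; principal=47667-3171=44496; balance=621884-44496=577388
18. interest=⌊577388·51/10000⌋=2944; principal=47667-2944=44723; balance=577388-44723=532665
19. interest=⌊532665·51/10000⌋=2716; principal=47667-2716=44951; balance=532665-44951=487714
20. interest=⌊487714·51/10000⌋=2487; principal=47667-2487=45180; balance=487714-45180=442534
21. interest=⌊442534·51/10000⌋=2256; principal=47667-2256=45411; balance=442534-45411=397123
22. interest=⌊397123·51/10000⌋=2025; principal=47667-2025=45642; balance=397123-45642=351481
23. interest=⌊351481·51/10000⌋=1792; principal=47667-1792=45875; balance=351481-45875=305606
24. interest=⌊305606·51/10000⌋=1558; principal=47667-1558=46109; balance=305606-46109=259497
25. interest=⌊259497·51/10000⌋=1323; principal=47667-1323=46344; balance=259497-46344=213153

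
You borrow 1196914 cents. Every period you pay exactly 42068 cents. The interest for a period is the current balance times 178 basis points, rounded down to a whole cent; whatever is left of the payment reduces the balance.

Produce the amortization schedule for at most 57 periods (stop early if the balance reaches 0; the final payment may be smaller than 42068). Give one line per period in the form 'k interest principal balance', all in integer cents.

1. interest=⌊1196914·178/10000⌋=21305; principal=42068-21305=20763; balance=1196914-20763=1176151
2. interest=⌊1176151·178/10000⌋=20935; principal=42068-20935=21133; balance=1176151-21133=1155018
3. interest=⌊1155018·178/10000⌋=20559; principal=42068-20559=21509; balance=1155018-21509=1133509
4. interest=⌊1133509·178/10000⌋=20176; principal=42068-20176=21892; balance=1133509-21892=1111617
5. interest=⌊1111617·178/10000⌋=19786; principal=42068-19786=22282; balance=1111617-22282=1089335
6. interest=⌊1089335·178/10000⌋=19390; principal=42068-19390=22678; balance=1089335-22678=1066657
7. interest=⌊1066657·178/10000⌋=18986; principal=42068-18986=23082; balance=1066657-23082=1043575
8. interest=⌊1043575·178/10000⌋=18575; principal=42068-18575=23493; balance=1043575-23493=1020082
9. interest=⌊1020082·178/10000⌋=18157; principal=42068-18157=23911; balance=1020082-23911=996171
10. interest=⌊996171·178/10000⌋=17731; principal=42068-17731=24337; balance=996171-24337=971834
11. interest=⌊971834·178/10000⌋=17298; principal=42068-17298=24770; balance=971834-24770=947064
12. interest=⌊947064·178/10000⌋=16857; principal=42068-16857=25211; balance=947064-25211=921853
13. interest=⌊921853·178/10000⌋=16408; principal=42068-16408=25660; balance=921853-25660=896193
14. interest=⌊896193·178/10000⌋=15952; principal=42068-15952=26116; balance=896193-26116=870077
15. interest=⌊870077·178/10000⌋=15487; principal=42068-15487=26581; balance=870077-26581=843496
16. interest=⌊843496·178/10000⌋=15014; principal=42068-15014=27054; balance=843496-27054=816442
17. interest=⌊816442·178/10000⌋=14532; principal=42068-14532=27536; balance=816442-27536=788906
18. interest=⌊788906·178/10000⌋=14042; principal=42068-14042=28026; balance=788906-28026=760880
19. interest=⌊760880·178/10000⌋=13543; principal=42068-13543=28525; balance=760880-28525=732355
20. interest=⌊732355·178/10000⌋=13035; principal=42068-13035=29033; balance=732355-29033=703322
21. interest=⌊703322·178/10000⌋=12519; principal=42068-12519=29549; balance=703322-29549=673773
22. interest=⌊673773·178/10000⌋=11993; principal=42068-11993=30075; balance=673773-30075=643698
23. interest=⌊643698·178/10000⌋=11457; principal=42068-11457=30611; balance=643698-30611=613087
24. interest=⌊613087·178/10000⌋=10912; principal=42068-10912=31156; balance=613087-31156=581931
25. interest=⌊581931·178/10000⌋=10358; principal=42068-10358=31710; balance=581931-31710=550221
26. interest=⌊550221·178/10000⌋=9793; principal=42068-9793=32275; balance=550221-32275=517946
27. interest=⌊517946·178/10000⌋=9219; principal=42068-9219=32849; balance=517946-32849=485097
28. interest=⌊485097·178/10000⌋=8634; principal=42068-8634=33434; balance=485097-33434=451663
29. interest=⌊451663·178/10000⌋=8039; principal=42068-8039=34029; balance=451663-34029=417634
30. interest=⌊417634·178/10000⌋=7433; principal=42068-7433=34635; balance=417634-34635=382999
31. interest=⌊382999·178/10000⌋=6817; principal=42068-6817=35251; balance=382999-35251=347748
32. interest=⌊347748·178/10000⌋=6189; principal=42068-6189=35879; balance=347748-35879=311869
33. interest=⌊311869·178/10000⌋=5551; principal=42068-5551=36517; balance=311869-36517=275352
34. interest=⌊275352·178/10000⌋=4901; principal=42068-4901=37167; balance=275352-37167=238185
35. interest=⌊238185·178/10000⌋=4239; principal=42068-4239=37829; balance=238185-37829=200356
36. interest=⌊200356·178/10000⌋=3566; principal=42068-3566=38502; balance=200356-38502=161854
37. interest=⌊161854·178/10000⌋=2881; principal=42068-2881=39187; balance=161854-39187=122667
38. interest=⌊122667·178/10000⌋=2183; principal=42068-2183=39885; balance=122667-39885=82782
39. interest=⌊82782·178/10000⌋=1473; principal=42068-1473=40595; balance=82782-40595=42187
40. interest=⌊42187·178/10000⌋=750; principal=42068-750=41318; balance=42187-41318=869
41. interest=⌊869·178/10000⌋=15; principal=min(42068-15,869)=869; balance=869-869=0

1 21305 20763 1176151
2 20935 21133 1155018
3 20559 21509 1133509
4 20176 21892 1111617
5 19786 22282 1089335
6 19390 22678 1066657
7 18986 23082 1043575
8 18575 23493 1020082
9 18157 23911 996171
10 17731 24337 971834
11 17298 24770 947064
12 16857 25211 921853
13 16408 25660 896193
14 15952 26116 870077
15 15487 26581 843496
16 15014 27054 816442
17 14532 27536 788906
18 14042 28026 760880
19 13543 28525 732355
20 13035 29033 703322
21 12519 29549 673773
22 11993 30075 643698
23 11457 30611 613087
24 10912 31156 581931
25 10358 31710 550221
26 9793 32275 517946
27 9219 32849 485097
28 8634 33434 451663
29 8039 34029 417634
30 7433 34635 382999
31 6817 35251 347748
32 6189 35879 311869
33 5551 36517 275352
34 4901 37167 238185
35 4239 37829 200356
36 3566 38502 161854
37 2881 39187 122667
38 2183 39885 82782
39 1473 40595 42187
40 750 41318 869
41 15 869 0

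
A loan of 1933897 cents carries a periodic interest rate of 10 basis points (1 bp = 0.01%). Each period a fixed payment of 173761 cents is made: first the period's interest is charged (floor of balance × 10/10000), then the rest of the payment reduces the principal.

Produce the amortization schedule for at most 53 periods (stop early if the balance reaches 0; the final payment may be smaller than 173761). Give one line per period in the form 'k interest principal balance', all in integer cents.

1 1933 171828 1762069
2 1762 171999 1590070
3 1590 172171 1417899
4 1417 172344 1245555
5 1245 172516 1073039
6 1073 172688 900351
7 900 172861 727490
8 727 173034 554456
9 554 173207 381249
10 381 173380 207869
11 207 173554 34315
12 34 34315 0

1. interest=⌊1933897·10/10000⌋=1933; principal=173761-1933=171828; balance=1933897-171828=1762069
2. interest=⌊1762069·10/10000⌋=1762; principal=173761-1762=171999; balance=1762069-171999=1590070
3. interest=⌊1590070·10/10000⌋=1590; principal=173761-1590=172171; balance=1590070-172171=1417899
4. interest=⌊1417899·10/10000⌋=1417; principal=173761-1417=172344; balance=1417899-172344=1245555
5. interest=⌊1245555·10/10000⌋=1245; principal=173761-1245=172516; balance=1245555-172516=1073039
6. interest=⌊1073039·10/10000⌋=1073; principal=173761-1073=172688; balance=1073039-172688=900351
7. interest=⌊900351·10/10000⌋=900; principal=173761-900=172861; balance=900351-172861=727490
8. interest=⌊727490·10/10000⌋=727; principal=173761-727=173034; balance=727490-173034=554456
9. interest=⌊554456·10/10000⌋=554; principal=173761-554=173207; balance=554456-173207=381249
10. interest=⌊381249·10/10000⌋=381; principal=173761-381=173380; balance=381249-173380=207869
11. interest=⌊207869·10/10000⌋=207; principal=173761-207=173554; balance=207869-173554=34315
12. interest=⌊34315·10/10000⌋=34; principal=min(173761-34,34315)=34315; balance=34315-34315=0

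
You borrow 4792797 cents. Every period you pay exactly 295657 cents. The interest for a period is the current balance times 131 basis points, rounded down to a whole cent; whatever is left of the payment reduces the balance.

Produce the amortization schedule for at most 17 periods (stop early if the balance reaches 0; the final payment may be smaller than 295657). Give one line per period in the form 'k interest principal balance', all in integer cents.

1. interest=⌊4792797·131/10000⌋=62785; principal=295657-62785=232872; balance=4792797-232872=4559925
2. interest=⌊4559925·131/10000⌋=59735; principal=295657-59735=235922; balance=4559925-235922=4324003
3. interest=⌊4324003·131/10000⌋=56644; principal=295657-56644=239013; balance=4324003-239013=4084990
4. interest=⌊4084990·131/10000⌋=53513; principal=295657-53513=242144; balance=4084990-242144=3842846
5. interest=⌊3842846·131/10000⌋=50341; principal=295657-50341=245316; balance=3842846-245316=3597530
6. interest=⌊3597530·131/10000⌋=47127; principal=295657-47127=248530; balance=3597530-248530=3349000
7. interest=⌊3349000·131/10000⌋=43871; principal=295657-43871=251786; balance=3349000-251786=3097214
8. interest=⌊3097214·131/10000⌋=40573; principal=295657-40573=255084; balance=3097214-255084=2842130
9. interest=⌊2842130·131/10000⌋=37231; principal=295657-37231=258426; balance=2842130-258426=2583704
10. interest=⌊2583704·131/10000⌋=33846; principal=295657-33846=261811; balance=2583704-261811=2321893
11. interest=⌊2321893·131/10000⌋=30416; principal=295657-30416=265241; balance=2321893-265241=2056652
12. interest=⌊2056652·131/10000⌋=26942; principal=295657-26942=268715; balance=2056652-268715=1787937
13. interest=⌊1787937·131/10000⌋=23421; principal=295657-23421=272236; balance=1787937-272236=1515701
14. interest=⌊1515701·131/10000⌋=19855; principal=295657-19855=275802; balance=1515701-275802=1239899
15. interest=⌊1239899·131/10000⌋=16242; principal=295657-16242=279415; balance=1239899-279415=960484
16. interest=⌊960484·131/10000⌋=12582; principal=295657-12582=283075; balance=960484-283075=677409
17. interest=⌊677409·131/10000⌋=8874; principal=295657-8874=286783; balance=677409-286783=390626

1 62785 232872 4559925
2 59735 235922 4324003
3 56644 239013 4084990
4 53513 242144 3842846
5 50341 245316 3597530
6 47127 248530 3349000
7 43871 251786 3097214
8 40573 255084 2842130
9 37231 258426 2583704
10 33846 261811 2321893
11 30416 265241 2056652
12 26942 268715 1787937
13 23421 272236 1515701
14 19855 275802 1239899
15 16242 279415 960484
16 12582 283075 677409
17 8874 286783 390626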